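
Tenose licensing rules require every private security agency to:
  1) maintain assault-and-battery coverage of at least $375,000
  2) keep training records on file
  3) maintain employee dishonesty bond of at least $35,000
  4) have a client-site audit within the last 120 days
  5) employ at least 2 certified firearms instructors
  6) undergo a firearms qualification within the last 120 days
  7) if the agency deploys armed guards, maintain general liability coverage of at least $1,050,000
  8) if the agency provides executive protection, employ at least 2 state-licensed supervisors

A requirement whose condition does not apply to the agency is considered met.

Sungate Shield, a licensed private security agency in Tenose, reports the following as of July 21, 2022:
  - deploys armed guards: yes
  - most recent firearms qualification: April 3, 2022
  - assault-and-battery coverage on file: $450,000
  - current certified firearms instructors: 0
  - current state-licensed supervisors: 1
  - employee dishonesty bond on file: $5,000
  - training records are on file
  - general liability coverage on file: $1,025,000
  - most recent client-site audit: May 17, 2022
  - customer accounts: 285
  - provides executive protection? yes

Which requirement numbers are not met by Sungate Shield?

1. assault-and-battery coverage $450,000 ≥ $375,000 → met
2. training records present → met
3. employee dishonesty bond $5,000 < $35,000 → not met
4. client-site audit 65 days ago vs limit 120 → met
5. certified firearms instructors 0 < 2 → not met
6. firearms qualification 109 days ago vs limit 120 → met
7. condition 'deploys armed guards' holds; general liability coverage $1,025,000 < $1,050,000 → not met
8. condition 'provides executive protection' holds; state-licensed supervisors 1 < 2 → not met
Not met: 3, 5, 7, 8

3, 5, 7, 8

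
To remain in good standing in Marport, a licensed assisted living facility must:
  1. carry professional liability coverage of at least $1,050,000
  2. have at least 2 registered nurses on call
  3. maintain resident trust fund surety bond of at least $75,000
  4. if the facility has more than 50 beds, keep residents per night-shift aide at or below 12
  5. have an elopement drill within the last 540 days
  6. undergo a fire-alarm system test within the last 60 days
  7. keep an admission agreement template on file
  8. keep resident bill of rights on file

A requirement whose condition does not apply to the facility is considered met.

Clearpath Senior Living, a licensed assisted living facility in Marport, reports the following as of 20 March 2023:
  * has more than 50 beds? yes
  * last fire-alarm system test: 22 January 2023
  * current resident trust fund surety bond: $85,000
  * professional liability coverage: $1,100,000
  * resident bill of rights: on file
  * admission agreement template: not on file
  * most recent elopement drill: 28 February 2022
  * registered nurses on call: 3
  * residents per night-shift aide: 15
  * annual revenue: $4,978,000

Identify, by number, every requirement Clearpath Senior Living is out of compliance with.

4, 7

1. professional liability coverage $1,100,000 ≥ $1,050,000 → met
2. registered nurses on call 3 ≥ 2 → met
3. resident trust fund surety bond $85,000 ≥ $75,000 → met
4. condition 'has more than 50 beds' holds; residents per night-shift aide 15 > 12 → not met
5. elopement drill 385 days ago vs limit 540 → met
6. fire-alarm system test 57 days ago vs limit 60 → met
7. admission agreement template absent → not met
8. resident bill of rights present → met
Not met: 4, 7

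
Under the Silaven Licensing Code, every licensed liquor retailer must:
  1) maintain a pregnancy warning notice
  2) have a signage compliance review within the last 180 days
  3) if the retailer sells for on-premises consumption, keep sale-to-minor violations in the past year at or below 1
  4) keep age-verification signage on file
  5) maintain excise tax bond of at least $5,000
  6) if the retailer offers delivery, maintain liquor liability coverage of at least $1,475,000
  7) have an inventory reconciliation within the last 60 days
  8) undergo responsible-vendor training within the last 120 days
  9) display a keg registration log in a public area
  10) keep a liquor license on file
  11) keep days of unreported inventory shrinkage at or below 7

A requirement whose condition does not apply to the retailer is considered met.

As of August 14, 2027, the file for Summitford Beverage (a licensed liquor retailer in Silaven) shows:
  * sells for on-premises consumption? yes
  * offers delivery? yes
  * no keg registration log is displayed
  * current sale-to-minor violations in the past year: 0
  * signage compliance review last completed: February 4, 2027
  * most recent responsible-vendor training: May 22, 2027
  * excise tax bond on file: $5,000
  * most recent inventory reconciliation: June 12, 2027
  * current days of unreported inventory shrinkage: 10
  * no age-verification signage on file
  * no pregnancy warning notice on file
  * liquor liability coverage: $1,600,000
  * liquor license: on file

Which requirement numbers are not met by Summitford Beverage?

1, 2, 4, 7, 9, 11

1. pregnancy warning notice absent → not met
2. signage compliance review 191 days ago vs limit 180 → not met
3. condition 'sells for on-premises consumption' holds; sale-to-minor violations in the past year 0 ≤ 1 → met
4. age-verification signage absent → not met
5. excise tax bond $5,000 ≥ $5,000 → met
6. condition 'offers delivery' holds; liquor liability coverage $1,600,000 ≥ $1,475,000 → met
7. inventory reconciliation 63 days ago vs limit 60 → not met
8. responsible-vendor training 84 days ago vs limit 120 → met
9. keg registration log absent → not met
10. liquor license present → met
11. days of unreported inventory shrinkage 10 > 7 → not met
Not met: 1, 2, 4, 7, 9, 11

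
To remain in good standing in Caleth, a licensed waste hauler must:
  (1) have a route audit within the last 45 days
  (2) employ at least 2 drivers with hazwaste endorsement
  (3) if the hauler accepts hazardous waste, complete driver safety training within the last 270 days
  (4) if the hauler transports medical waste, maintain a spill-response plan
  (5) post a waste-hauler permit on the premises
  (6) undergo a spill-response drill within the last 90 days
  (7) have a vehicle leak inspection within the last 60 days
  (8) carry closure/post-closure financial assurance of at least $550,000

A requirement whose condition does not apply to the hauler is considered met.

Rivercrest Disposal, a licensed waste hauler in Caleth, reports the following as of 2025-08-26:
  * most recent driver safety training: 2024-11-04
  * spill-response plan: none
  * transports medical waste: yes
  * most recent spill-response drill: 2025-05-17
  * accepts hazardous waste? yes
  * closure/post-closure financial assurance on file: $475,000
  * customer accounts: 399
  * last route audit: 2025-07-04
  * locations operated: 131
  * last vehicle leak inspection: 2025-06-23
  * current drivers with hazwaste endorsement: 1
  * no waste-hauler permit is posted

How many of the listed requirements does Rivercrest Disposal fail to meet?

8

1. route audit 53 days ago vs limit 45 → not met
2. drivers with hazwaste endorsement 1 < 2 → not met
3. condition 'accepts hazardous waste' holds; driver safety training 295 days ago vs limit 270 → not met
4. condition 'transports medical waste' holds; spill-response plan absent → not met
5. waste-hauler permit absent → not met
6. spill-response drill 101 days ago vs limit 90 → not met
7. vehicle leak inspection 64 days ago vs limit 60 → not met
8. closure/post-closure financial assurance $475,000 < $550,000 → not met
Not met: 8 of 8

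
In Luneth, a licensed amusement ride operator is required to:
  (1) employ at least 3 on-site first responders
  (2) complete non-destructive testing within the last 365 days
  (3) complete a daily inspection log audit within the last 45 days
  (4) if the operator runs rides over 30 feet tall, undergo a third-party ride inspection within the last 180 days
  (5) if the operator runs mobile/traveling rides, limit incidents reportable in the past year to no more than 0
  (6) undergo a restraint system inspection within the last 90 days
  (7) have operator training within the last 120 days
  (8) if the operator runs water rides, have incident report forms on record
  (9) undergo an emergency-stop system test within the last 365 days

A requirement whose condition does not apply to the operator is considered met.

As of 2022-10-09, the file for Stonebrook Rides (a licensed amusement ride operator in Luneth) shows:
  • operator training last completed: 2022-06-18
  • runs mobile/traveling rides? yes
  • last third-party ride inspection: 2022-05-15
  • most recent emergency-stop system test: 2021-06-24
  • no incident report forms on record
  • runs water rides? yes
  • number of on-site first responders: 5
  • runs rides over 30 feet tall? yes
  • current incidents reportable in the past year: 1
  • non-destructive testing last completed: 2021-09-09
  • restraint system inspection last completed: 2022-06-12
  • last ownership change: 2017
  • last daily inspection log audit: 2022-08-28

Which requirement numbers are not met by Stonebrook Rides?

2, 5, 6, 8, 9

1. on-site first responders 5 ≥ 3 → met
2. non-destructive testing 395 days ago vs limit 365 → not met
3. daily inspection log audit 42 days ago vs limit 45 → met
4. condition 'runs rides over 30 feet tall' holds; third-party ride inspection 147 days ago vs limit 180 → met
5. condition 'runs mobile/traveling rides' holds; incidents reportable in the past year 1 > 0 → not met
6. restraint system inspection 119 days ago vs limit 90 → not met
7. operator training 113 days ago vs limit 120 → met
8. condition 'runs water rides' holds; incident report forms absent → not met
9. emergency-stop system test 472 days ago vs limit 365 → not met
Not met: 2, 5, 6, 8, 9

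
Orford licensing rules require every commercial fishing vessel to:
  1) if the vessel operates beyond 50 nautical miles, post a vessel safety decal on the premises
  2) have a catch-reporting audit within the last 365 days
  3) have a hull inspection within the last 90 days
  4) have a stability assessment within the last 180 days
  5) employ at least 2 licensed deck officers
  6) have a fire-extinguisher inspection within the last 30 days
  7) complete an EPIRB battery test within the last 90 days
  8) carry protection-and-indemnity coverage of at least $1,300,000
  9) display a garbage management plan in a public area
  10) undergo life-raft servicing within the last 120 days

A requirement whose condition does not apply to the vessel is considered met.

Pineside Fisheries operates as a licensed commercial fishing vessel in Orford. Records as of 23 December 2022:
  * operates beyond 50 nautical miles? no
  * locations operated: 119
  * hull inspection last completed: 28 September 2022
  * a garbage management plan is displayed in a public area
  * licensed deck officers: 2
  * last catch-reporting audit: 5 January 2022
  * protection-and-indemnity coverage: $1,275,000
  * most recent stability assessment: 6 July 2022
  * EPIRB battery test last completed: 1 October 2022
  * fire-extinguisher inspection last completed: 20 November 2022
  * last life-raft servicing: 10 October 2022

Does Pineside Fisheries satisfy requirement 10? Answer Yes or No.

Yes

10. life-raft servicing 74 days ago vs limit 120 → met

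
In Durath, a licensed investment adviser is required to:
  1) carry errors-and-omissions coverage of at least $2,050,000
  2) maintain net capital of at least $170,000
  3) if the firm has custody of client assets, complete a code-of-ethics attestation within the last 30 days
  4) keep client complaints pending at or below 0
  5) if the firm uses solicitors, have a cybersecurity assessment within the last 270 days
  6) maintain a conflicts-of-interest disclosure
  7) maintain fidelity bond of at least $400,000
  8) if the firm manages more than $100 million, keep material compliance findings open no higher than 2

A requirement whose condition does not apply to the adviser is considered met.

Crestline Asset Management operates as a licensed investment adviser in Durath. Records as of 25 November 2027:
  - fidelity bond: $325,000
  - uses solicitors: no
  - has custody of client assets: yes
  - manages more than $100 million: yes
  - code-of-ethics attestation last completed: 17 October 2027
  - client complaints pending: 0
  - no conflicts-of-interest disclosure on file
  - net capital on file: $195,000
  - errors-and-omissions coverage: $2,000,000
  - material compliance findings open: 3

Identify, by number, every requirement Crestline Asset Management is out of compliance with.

1, 3, 6, 7, 8

1. errors-and-omissions coverage $2,000,000 < $2,050,000 → not met
2. net capital $195,000 ≥ $170,000 → met
3. condition 'has custody of client assets' holds; code-of-ethics attestation 39 days ago vs limit 30 → not met
4. client complaints pending 0 ≤ 0 → met
5. condition 'uses solicitors' does not hold → requirement n/a → met
6. conflicts-of-interest disclosure absent → not met
7. fidelity bond $325,000 < $400,000 → not met
8. condition 'manages more than $100 million' holds; material compliance findings open 3 > 2 → not met
Not met: 1, 3, 6, 7, 8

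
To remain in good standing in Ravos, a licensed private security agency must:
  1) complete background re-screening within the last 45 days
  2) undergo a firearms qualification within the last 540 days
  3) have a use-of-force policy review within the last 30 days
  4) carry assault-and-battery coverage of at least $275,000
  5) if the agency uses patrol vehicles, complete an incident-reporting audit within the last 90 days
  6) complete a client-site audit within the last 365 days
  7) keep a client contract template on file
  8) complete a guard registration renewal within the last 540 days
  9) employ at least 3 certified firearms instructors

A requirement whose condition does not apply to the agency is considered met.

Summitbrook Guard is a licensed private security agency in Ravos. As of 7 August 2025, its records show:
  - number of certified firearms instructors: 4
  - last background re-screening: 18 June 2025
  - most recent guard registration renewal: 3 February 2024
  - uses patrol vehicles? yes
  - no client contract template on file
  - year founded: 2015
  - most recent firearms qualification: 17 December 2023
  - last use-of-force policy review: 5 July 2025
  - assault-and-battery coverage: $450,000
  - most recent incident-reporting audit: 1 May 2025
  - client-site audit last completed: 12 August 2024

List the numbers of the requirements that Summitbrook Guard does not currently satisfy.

1. background re-screening 50 days ago vs limit 45 → not met
2. firearms qualification 599 days ago vs limit 540 → not met
3. use-of-force policy review 33 days ago vs limit 30 → not met
4. assault-and-battery coverage $450,000 ≥ $275,000 → met
5. condition 'uses patrol vehicles' holds; incident-reporting audit 98 days ago vs limit 90 → not met
6. client-site audit 360 days ago vs limit 365 → met
7. client contract template absent → not met
8. guard registration renewal 551 days ago vs limit 540 → not met
9. certified firearms instructors 4 ≥ 3 → met
Not met: 1, 2, 3, 5, 7, 8

1, 2, 3, 5, 7, 8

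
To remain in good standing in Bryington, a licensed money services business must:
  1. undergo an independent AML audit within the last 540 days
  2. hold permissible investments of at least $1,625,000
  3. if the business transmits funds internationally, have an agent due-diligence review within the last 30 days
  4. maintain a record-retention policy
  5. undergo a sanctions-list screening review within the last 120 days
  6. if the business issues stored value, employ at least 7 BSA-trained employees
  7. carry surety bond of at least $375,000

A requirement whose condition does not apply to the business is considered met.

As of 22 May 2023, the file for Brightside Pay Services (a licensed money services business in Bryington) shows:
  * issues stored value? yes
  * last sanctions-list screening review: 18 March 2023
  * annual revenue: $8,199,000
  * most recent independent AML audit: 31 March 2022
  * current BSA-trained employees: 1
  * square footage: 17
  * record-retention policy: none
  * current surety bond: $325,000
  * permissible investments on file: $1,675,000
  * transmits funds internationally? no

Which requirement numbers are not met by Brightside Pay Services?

1. independent AML audit 417 days ago vs limit 540 → met
2. permissible investments $1,675,000 ≥ $1,625,000 → met
3. condition 'transmits funds internationally' does not hold → requirement n/a → met
4. record-retention policy absent → not met
5. sanctions-list screening review 65 days ago vs limit 120 → met
6. condition 'issues stored value' holds; BSA-trained employees 1 < 7 → not met
7. surety bond $325,000 < $375,000 → not met
Not met: 4, 6, 7

4, 6, 7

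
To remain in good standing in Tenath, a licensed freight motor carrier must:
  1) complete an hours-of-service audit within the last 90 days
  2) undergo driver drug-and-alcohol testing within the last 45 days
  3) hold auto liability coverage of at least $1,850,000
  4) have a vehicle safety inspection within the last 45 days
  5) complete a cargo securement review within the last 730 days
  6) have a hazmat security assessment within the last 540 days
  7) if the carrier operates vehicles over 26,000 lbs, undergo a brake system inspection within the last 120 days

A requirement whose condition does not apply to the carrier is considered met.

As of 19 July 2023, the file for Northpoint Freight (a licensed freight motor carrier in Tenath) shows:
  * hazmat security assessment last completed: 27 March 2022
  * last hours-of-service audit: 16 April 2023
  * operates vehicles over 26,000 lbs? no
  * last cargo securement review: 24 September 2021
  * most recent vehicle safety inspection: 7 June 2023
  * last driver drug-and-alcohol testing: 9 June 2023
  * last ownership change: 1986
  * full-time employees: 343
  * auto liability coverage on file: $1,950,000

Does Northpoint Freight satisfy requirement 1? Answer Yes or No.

No

1. hours-of-service audit 94 days ago vs limit 90 → not met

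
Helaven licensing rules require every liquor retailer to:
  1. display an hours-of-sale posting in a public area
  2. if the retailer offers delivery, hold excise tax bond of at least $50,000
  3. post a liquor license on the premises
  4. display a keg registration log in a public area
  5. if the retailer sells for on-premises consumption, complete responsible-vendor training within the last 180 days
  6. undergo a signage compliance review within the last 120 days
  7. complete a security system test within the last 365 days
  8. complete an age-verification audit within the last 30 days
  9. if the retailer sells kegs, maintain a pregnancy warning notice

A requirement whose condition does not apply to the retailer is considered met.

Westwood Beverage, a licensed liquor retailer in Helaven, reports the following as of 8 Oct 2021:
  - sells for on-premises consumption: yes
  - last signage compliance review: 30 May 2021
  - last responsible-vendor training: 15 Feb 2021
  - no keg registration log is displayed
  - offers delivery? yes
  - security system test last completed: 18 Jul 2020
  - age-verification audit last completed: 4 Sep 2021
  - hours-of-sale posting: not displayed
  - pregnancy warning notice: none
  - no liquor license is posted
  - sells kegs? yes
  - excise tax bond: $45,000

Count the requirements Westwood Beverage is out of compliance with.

1. hours-of-sale posting absent → not met
2. condition 'offers delivery' holds; excise tax bond $45,000 < $50,000 → not met
3. liquor license absent → not met
4. keg registration log absent → not met
5. condition 'sells for on-premises consumption' holds; responsible-vendor training 235 days ago vs limit 180 → not met
6. signage compliance review 131 days ago vs limit 120 → not met
7. security system test 447 days ago vs limit 365 → not met
8. age-verification audit 34 days ago vs limit 30 → not met
9. condition 'sells kegs' holds; pregnancy warning notice absent → not met
Not met: 9 of 9

9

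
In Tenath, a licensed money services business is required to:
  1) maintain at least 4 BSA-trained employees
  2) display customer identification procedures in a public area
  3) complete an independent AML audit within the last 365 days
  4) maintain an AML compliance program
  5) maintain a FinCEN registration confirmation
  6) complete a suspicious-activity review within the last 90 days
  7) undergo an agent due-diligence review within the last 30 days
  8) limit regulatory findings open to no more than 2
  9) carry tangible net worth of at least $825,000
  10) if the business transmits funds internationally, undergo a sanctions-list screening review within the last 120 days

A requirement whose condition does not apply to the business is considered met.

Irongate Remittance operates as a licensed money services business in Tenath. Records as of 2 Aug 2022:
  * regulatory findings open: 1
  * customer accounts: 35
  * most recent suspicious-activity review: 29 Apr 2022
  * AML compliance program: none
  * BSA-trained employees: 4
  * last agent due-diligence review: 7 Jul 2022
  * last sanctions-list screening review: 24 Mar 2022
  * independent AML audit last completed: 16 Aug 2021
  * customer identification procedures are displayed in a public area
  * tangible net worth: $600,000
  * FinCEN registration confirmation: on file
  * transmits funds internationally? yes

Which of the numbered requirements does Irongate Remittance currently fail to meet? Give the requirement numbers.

4, 6, 9, 10

1. BSA-trained employees 4 ≥ 4 → met
2. customer identification procedures present → met
3. independent AML audit 351 days ago vs limit 365 → met
4. AML compliance program absent → not met
5. FinCEN registration confirmation present → met
6. suspicious-activity review 95 days ago vs limit 90 → not met
7. agent due-diligence review 26 days ago vs limit 30 → met
8. regulatory findings open 1 ≤ 2 → met
9. tangible net worth $600,000 < $825,000 → not met
10. condition 'transmits funds internationally' holds; sanctions-list screening review 131 days ago vs limit 120 → not met
Not met: 4, 6, 9, 10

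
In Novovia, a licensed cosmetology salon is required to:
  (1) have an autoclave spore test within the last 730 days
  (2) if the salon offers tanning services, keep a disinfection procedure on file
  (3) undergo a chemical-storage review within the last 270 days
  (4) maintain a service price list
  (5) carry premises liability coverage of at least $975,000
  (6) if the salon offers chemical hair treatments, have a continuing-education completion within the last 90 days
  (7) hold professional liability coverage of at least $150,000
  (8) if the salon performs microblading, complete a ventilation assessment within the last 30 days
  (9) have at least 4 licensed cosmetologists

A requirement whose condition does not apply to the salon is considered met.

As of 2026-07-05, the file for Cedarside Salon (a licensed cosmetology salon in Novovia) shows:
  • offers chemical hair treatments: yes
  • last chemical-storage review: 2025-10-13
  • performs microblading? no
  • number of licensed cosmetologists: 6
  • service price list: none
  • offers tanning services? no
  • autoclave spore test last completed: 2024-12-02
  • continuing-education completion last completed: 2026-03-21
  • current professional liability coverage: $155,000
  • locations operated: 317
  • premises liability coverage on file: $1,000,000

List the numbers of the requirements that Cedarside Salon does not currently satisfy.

4, 6

1. autoclave spore test 580 days ago vs limit 730 → met
2. condition 'offers tanning services' does not hold → requirement n/a → met
3. chemical-storage review 265 days ago vs limit 270 → met
4. service price list absent → not met
5. premises liability coverage $1,000,000 ≥ $975,000 → met
6. condition 'offers chemical hair treatments' holds; continuing-education completion 106 days ago vs limit 90 → not met
7. professional liability coverage $155,000 ≥ $150,000 → met
8. condition 'performs microblading' does not hold → requirement n/a → met
9. licensed cosmetologists 6 ≥ 4 → met
Not met: 4, 6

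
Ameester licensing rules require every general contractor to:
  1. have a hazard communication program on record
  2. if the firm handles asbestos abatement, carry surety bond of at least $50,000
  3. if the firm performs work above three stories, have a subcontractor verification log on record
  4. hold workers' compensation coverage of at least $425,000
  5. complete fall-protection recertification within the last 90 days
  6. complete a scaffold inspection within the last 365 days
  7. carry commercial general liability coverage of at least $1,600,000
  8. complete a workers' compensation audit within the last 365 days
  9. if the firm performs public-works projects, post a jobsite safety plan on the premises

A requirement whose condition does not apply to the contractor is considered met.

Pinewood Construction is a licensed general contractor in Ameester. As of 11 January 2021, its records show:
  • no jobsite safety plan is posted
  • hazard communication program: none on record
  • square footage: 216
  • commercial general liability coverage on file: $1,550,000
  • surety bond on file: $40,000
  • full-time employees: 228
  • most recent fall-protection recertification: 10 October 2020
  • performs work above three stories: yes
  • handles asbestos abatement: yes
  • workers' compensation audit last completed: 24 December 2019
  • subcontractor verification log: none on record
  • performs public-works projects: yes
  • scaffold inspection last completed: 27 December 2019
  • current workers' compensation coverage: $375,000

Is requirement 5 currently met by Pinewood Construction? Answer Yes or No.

5. fall-protection recertification 93 days ago vs limit 90 → not met

No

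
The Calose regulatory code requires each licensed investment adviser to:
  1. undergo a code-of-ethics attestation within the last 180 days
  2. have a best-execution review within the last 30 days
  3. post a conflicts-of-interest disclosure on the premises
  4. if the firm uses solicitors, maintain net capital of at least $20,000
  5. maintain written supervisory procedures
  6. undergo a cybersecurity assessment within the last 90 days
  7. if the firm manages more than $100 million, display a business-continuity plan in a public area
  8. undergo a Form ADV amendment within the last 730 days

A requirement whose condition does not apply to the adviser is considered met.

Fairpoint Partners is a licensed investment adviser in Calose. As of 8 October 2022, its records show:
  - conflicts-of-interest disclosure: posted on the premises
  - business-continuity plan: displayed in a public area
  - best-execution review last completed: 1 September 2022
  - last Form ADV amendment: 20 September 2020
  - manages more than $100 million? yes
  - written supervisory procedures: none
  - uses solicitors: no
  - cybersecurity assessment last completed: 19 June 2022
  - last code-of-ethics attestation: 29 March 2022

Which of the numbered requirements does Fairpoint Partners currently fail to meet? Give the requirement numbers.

1. code-of-ethics attestation 193 days ago vs limit 180 → not met
2. best-execution review 37 days ago vs limit 30 → not met
3. conflicts-of-interest disclosure present → met
4. condition 'uses solicitors' does not hold → requirement n/a → met
5. written supervisory procedures absent → not met
6. cybersecurity assessment 111 days ago vs limit 90 → not met
7. condition 'manages more than $100 million' holds; business-continuity plan present → met
8. Form ADV amendment 748 days ago vs limit 730 → not met
Not met: 1, 2, 5, 6, 8

1, 2, 5, 6, 8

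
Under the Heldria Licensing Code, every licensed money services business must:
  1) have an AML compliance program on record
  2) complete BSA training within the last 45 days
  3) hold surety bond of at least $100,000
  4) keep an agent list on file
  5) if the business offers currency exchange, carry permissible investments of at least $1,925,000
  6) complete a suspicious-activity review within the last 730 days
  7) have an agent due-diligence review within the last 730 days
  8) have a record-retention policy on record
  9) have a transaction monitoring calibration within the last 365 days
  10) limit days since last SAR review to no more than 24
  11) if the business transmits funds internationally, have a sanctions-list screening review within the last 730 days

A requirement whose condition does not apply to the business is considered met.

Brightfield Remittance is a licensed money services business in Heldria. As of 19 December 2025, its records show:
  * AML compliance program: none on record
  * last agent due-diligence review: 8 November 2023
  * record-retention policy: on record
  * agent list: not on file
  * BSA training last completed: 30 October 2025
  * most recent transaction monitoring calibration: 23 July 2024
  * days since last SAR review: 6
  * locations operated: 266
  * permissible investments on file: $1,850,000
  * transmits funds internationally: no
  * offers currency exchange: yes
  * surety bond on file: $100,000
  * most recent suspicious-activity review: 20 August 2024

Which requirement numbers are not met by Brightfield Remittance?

1, 2, 4, 5, 7, 9

1. AML compliance program absent → not met
2. BSA training 50 days ago vs limit 45 → not met
3. surety bond $100,000 ≥ $100,000 → met
4. agent list absent → not met
5. condition 'offers currency exchange' holds; permissible investments $1,850,000 < $1,925,000 → not met
6. suspicious-activity review 486 days ago vs limit 730 → met
7. agent due-diligence review 772 days ago vs limit 730 → not met
8. record-retention policy present → met
9. transaction monitoring calibration 514 days ago vs limit 365 → not met
10. days since last SAR review 6 ≤ 24 → met
11. condition 'transmits funds internationally' does not hold → requirement n/a → met
Not met: 1, 2, 4, 5, 7, 9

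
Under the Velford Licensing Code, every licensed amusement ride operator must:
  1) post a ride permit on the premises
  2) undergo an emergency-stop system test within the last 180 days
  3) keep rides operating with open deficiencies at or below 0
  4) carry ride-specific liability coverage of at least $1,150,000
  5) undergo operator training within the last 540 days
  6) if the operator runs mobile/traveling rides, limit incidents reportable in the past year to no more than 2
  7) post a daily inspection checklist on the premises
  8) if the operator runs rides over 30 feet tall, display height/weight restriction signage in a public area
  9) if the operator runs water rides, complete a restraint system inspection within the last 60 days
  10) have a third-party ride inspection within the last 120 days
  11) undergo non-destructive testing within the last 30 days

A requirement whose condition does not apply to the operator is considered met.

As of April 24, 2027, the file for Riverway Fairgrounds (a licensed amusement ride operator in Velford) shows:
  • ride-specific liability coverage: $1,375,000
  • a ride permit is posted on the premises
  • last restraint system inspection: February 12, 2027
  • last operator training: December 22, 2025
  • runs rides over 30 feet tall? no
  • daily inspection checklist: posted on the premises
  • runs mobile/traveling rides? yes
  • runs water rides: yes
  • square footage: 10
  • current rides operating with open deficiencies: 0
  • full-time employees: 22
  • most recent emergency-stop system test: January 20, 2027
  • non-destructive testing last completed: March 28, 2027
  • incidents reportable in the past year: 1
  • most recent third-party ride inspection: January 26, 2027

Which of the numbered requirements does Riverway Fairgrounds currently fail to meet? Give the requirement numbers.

9

1. ride permit present → met
2. emergency-stop system test 94 days ago vs limit 180 → met
3. rides operating with open deficiencies 0 ≤ 0 → met
4. ride-specific liability coverage $1,375,000 ≥ $1,150,000 → met
5. operator training 488 days ago vs limit 540 → met
6. condition 'runs mobile/traveling rides' holds; incidents reportable in the past year 1 ≤ 2 → met
7. daily inspection checklist present → met
8. condition 'runs rides over 30 feet tall' does not hold → requirement n/a → met
9. condition 'runs water rides' holds; restraint system inspection 71 days ago vs limit 60 → not met
10. third-party ride inspection 88 days ago vs limit 120 → met
11. non-destructive testing 27 days ago vs limit 30 → met
Not met: 9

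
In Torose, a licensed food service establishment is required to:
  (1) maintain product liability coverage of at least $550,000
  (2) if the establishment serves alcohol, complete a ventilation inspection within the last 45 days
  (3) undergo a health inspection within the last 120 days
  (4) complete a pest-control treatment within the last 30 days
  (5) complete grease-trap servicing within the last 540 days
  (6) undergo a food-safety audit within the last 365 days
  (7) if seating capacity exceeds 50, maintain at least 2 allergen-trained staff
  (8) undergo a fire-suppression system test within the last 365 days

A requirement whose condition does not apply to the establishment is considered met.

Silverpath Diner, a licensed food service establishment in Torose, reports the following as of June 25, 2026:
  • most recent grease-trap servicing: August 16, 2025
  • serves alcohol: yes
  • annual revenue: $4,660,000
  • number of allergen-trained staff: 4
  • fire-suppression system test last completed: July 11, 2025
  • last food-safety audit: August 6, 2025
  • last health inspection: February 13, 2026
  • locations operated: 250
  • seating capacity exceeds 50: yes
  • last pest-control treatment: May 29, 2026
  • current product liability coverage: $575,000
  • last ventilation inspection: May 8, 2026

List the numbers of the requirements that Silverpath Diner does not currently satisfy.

1. product liability coverage $575,000 ≥ $550,000 → met
2. condition 'serves alcohol' holds; ventilation inspection 48 days ago vs limit 45 → not met
3. health inspection 132 days ago vs limit 120 → not met
4. pest-control treatment 27 days ago vs limit 30 → met
5. grease-trap servicing 313 days ago vs limit 540 → met
6. food-safety audit 323 days ago vs limit 365 → met
7. condition 'seating capacity exceeds 50' holds; allergen-trained staff 4 ≥ 2 → met
8. fire-suppression system test 349 days ago vs limit 365 → met
Not met: 2, 3

2, 3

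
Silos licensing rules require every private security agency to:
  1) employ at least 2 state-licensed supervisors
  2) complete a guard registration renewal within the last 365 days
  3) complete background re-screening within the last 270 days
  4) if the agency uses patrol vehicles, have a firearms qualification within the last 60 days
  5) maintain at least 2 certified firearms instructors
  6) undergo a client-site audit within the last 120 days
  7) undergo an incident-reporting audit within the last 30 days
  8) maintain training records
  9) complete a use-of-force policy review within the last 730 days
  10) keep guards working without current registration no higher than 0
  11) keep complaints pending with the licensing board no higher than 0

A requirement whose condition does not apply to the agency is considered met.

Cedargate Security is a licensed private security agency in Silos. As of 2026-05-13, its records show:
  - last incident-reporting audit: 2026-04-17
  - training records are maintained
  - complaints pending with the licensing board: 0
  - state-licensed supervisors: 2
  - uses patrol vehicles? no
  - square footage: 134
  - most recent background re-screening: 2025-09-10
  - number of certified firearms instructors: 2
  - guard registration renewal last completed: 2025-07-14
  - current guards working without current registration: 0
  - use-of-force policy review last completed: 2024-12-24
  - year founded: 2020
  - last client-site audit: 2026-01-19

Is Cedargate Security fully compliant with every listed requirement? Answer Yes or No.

Yes

1. state-licensed supervisors 2 ≥ 2 → met
2. guard registration renewal 303 days ago vs limit 365 → met
3. background re-screening 245 days ago vs limit 270 → met
4. condition 'uses patrol vehicles' does not hold → requirement n/a → met
5. certified firearms instructors 2 ≥ 2 → met
6. client-site audit 114 days ago vs limit 120 → met
7. incident-reporting audit 26 days ago vs limit 30 → met
8. training records present → met
9. use-of-force policy review 505 days ago vs limit 730 → met
10. guards working without current registration 0 ≤ 0 → met
11. complaints pending with the licensing board 0 ≤ 0 → met
All met.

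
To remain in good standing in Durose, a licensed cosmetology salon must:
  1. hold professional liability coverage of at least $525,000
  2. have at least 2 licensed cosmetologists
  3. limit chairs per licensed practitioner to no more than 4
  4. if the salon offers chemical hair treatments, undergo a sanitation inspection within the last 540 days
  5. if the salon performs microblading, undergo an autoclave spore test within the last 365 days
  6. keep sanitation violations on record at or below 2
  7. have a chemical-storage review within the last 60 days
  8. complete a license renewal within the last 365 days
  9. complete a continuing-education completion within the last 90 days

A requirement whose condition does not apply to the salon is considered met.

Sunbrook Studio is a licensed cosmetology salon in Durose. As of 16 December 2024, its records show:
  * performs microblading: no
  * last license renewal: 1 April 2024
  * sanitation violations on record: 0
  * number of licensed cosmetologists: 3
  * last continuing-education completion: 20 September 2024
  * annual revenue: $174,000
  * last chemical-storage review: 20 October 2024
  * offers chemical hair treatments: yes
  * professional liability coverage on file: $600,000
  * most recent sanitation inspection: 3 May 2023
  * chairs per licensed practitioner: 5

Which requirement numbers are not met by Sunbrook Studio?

3, 4

1. professional liability coverage $600,000 ≥ $525,000 → met
2. licensed cosmetologists 3 ≥ 2 → met
3. chairs per licensed practitioner 5 > 4 → not met
4. condition 'offers chemical hair treatments' holds; sanitation inspection 593 days ago vs limit 540 → not met
5. condition 'performs microblading' does not hold → requirement n/a → met
6. sanitation violations on record 0 ≤ 2 → met
7. chemical-storage review 57 days ago vs limit 60 → met
8. license renewal 259 days ago vs limit 365 → met
9. continuing-education completion 87 days ago vs limit 90 → met
Not met: 3, 4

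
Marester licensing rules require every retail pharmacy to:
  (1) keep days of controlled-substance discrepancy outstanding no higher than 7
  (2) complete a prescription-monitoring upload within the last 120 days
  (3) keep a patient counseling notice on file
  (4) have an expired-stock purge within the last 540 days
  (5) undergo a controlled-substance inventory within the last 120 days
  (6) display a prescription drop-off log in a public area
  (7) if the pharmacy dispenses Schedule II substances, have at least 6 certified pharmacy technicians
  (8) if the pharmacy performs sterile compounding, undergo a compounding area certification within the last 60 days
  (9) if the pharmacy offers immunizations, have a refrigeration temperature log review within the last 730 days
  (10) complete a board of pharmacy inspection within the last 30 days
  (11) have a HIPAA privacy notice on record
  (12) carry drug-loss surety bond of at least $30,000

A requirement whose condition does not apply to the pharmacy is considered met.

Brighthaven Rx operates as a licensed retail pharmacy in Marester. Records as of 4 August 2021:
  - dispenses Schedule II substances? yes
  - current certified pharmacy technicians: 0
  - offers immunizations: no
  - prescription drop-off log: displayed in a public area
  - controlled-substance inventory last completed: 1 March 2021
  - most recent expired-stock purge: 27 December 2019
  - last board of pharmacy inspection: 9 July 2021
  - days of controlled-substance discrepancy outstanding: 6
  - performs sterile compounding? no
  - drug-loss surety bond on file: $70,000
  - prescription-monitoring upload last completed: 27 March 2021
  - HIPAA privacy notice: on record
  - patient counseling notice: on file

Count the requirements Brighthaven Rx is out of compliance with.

4

1. days of controlled-substance discrepancy outstanding 6 ≤ 7 → met
2. prescription-monitoring upload 130 days ago vs limit 120 → not met
3. patient counseling notice present → met
4. expired-stock purge 586 days ago vs limit 540 → not met
5. controlled-substance inventory 156 days ago vs limit 120 → not met
6. prescription drop-off log present → met
7. condition 'dispenses Schedule II substances' holds; certified pharmacy technicians 0 < 6 → not met
8. condition 'performs sterile compounding' does not hold → requirement n/a → met
9. condition 'offers immunizations' does not hold → requirement n/a → met
10. board of pharmacy inspection 26 days ago vs limit 30 → met
11. HIPAA privacy notice present → met
12. drug-loss surety bond $70,000 ≥ $30,000 → met
Not met: 4 of 12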